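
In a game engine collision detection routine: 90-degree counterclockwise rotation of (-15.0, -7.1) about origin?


90° CCW: (x,y) -> (-y, x)
(-15,-7.1) -> (7.1, -15)

(7.1, -15)


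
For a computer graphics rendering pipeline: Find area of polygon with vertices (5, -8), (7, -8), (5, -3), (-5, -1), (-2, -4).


Shoelace sum: (5*(-8) - 7*(-8)) + (7*(-3) - 5*(-8)) + (5*(-1) - (-5)*(-3)) + ((-5)*(-4) - (-2)*(-1)) + ((-2)*(-8) - 5*(-4))
= 69
Area = |69|/2 = 34.5

34.5


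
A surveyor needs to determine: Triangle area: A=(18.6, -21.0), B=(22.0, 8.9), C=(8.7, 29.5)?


Area = |x_A(y_B-y_C) + x_B(y_C-y_A) + x_C(y_A-y_B)|/2
= |(-383.16) + 1111 + (-260.13)|/2
= 467.71/2 = 233.855

233.855


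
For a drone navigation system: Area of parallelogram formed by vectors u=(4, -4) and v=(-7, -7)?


|u x v| = |4*(-7) - (-4)*(-7)|
= |(-28) - 28| = 56

56


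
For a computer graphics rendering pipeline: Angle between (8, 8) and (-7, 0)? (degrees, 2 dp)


u.v = -56, |u| = sqrt(128) = 11.3137, |v| = sqrt(49) = 7
cos(theta) = u.v/(|u||v|) = -56/sqrt(6272) = -0.707107
theta = acos(-0.707107) = 135 degrees

135 degrees


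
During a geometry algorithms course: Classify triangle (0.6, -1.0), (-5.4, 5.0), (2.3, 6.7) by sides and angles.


Side lengths squared: AB^2=72, BC^2=62.18, CA^2=62.18
Sorted: [62.18, 62.18, 72]
By sides: Isosceles, By angles: Acute

Isosceles, Acute


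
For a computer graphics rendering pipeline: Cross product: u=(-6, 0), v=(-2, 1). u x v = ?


u x v = u_x*v_y - u_y*v_x = (-6)*1 - 0*(-2)
= (-6) - 0 = -6

-6


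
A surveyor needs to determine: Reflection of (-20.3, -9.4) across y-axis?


Reflection over y-axis: (x,y) -> (-x,y)
(-20.3, -9.4) -> (20.3, -9.4)

(20.3, -9.4)


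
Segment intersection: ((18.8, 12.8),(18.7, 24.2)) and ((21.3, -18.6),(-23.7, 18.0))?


Cross products: d1=-1321.5, d2=-1830.84, d3=-25.36, d4=483.98
d1*d2 < 0 and d3*d4 < 0? no

No, they don't intersect


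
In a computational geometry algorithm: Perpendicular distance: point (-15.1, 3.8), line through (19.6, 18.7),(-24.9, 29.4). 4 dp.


|cross product| = 1034.34
|line direction| = sqrt(2094.74) = 45.7683
Distance = 1034.34/sqrt(2094.74) = 22.5995

22.5995


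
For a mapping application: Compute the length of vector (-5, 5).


|u| = sqrt((-5)^2 + 5^2) = sqrt(50) = 7.0711

7.0711


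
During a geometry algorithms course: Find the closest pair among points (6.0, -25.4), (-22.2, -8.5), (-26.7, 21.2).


d(P0,P1) = 32.8763, d(P0,P2) = 56.9285, d(P1,P2) = 30.039
Closest: P1 and P2

Closest pair: (-22.2, -8.5) and (-26.7, 21.2), distance = 30.039


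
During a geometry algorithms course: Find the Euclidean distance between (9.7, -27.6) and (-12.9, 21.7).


dx=-22.6, dy=49.3
d^2 = (-22.6)^2 + 49.3^2 = 2941.25
d = sqrt(2941.25) = 54.2333

54.2333


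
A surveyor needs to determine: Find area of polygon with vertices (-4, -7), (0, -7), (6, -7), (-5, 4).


Shoelace sum: ((-4)*(-7) - 0*(-7)) + (0*(-7) - 6*(-7)) + (6*4 - (-5)*(-7)) + ((-5)*(-7) - (-4)*4)
= 110
Area = |110|/2 = 55

55


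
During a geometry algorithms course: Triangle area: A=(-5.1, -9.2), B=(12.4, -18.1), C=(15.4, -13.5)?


Area = |x_A(y_B-y_C) + x_B(y_C-y_A) + x_C(y_A-y_B)|/2
= |23.46 + (-53.32) + 137.06|/2
= 107.2/2 = 53.6

53.6


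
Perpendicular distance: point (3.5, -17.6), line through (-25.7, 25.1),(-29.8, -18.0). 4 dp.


|cross product| = 1433.59
|line direction| = sqrt(1874.42) = 43.2946
Distance = 1433.59/sqrt(1874.42) = 33.1125

33.1125


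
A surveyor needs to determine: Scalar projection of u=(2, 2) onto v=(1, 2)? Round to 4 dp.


u.v = 6, |v| = sqrt(5) = 2.2361
Scalar projection = u.v / |v| = 6 / sqrt(5) = 2.6833

2.6833


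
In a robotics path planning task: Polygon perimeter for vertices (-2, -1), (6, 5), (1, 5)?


Sides: (-2, -1)->(6, 5): sqrt(100) = 10, (6, 5)->(1, 5): sqrt(25) = 5, (1, 5)->(-2, -1): sqrt(45) = 6.708204
Sum = 21.708204
Perimeter = 21.7082

21.7082


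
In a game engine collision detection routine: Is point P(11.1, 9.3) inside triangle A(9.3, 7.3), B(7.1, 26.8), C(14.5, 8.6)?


Cross products: AB x AP = -39.5, BC x BP = -56.7, CA x CP = -8.06
All same sign? yes

Yes, inside


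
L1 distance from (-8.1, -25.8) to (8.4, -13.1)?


|(-8.1)-8.4| + |(-25.8)-(-13.1)| = 16.5 + 12.7 = 29.2

29.2


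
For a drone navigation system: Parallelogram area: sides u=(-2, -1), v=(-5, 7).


|u x v| = |(-2)*7 - (-1)*(-5)|
= |(-14) - 5| = 19

19


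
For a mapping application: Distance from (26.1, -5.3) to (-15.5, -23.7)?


dx=-41.6, dy=-18.4
d^2 = (-41.6)^2 + (-18.4)^2 = 2069.12
d = sqrt(2069.12) = 45.4876

45.4876


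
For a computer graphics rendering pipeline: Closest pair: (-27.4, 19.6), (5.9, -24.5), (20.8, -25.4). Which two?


d(P0,P1) = 55.2603, d(P0,P2) = 65.9412, d(P1,P2) = 14.9272
Closest: P1 and P2

Closest pair: (5.9, -24.5) and (20.8, -25.4), distance = 14.9272


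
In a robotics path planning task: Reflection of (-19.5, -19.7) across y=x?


Reflection over y=x: (x,y) -> (y,x)
(-19.5, -19.7) -> (-19.7, -19.5)

(-19.7, -19.5)


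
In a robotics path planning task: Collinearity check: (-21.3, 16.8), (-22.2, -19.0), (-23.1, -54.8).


Cross product: ((-22.2)-(-21.3))*((-54.8)-16.8) - ((-19)-16.8)*((-23.1)-(-21.3))
= 0

Yes, collinear


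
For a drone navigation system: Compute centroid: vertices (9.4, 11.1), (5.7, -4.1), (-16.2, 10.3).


Centroid = ((x_A+x_B+x_C)/3, (y_A+y_B+y_C)/3)
= ((9.4+5.7+(-16.2))/3, (11.1+(-4.1)+10.3)/3)
= (-0.3667, 5.7667)

(-0.3667, 5.7667)


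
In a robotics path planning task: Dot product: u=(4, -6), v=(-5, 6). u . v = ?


u . v = u_x*v_x + u_y*v_y = 4*(-5) + (-6)*6
= (-20) + (-36) = -56

-56


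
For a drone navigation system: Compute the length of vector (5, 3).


|u| = sqrt(5^2 + 3^2) = sqrt(34) = 5.831

5.831


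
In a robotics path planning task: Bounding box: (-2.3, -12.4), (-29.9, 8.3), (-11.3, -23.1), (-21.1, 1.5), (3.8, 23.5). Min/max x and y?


x range: [-29.9, 3.8]
y range: [-23.1, 23.5]
Bounding box: (-29.9,-23.1) to (3.8,23.5)

(-29.9,-23.1) to (3.8,23.5)


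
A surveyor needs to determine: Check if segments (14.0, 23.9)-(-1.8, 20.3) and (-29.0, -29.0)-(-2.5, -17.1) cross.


Cross products: d1=890.15, d2=982.77, d3=681.02, d4=588.4
d1*d2 < 0 and d3*d4 < 0? no

No, they don't intersect


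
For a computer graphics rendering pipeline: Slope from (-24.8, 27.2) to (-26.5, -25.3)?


slope = (y2-y1)/(x2-x1) = ((-25.3)-27.2)/((-26.5)-(-24.8)) = (-52.5)/(-1.7) = 30.8824

30.8824


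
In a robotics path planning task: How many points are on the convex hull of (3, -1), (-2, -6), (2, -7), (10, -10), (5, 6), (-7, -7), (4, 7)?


Convex hull vertices (CCW): (-7, -7), (10, -10), (5, 6), (4, 7)
Count = 4

4


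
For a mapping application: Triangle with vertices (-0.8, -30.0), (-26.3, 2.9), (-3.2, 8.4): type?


Side lengths squared: AB^2=1732.66, BC^2=563.86, CA^2=1480.32
Sorted: [563.86, 1480.32, 1732.66]
By sides: Scalene, By angles: Acute

Scalene, Acute


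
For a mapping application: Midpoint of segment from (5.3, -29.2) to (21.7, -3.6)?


M = ((5.3+21.7)/2, ((-29.2)+(-3.6))/2)
= (13.5, -16.4)

(13.5, -16.4)


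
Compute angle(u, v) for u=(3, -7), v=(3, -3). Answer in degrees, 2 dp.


u.v = 30, |u| = sqrt(58) = 7.6158, |v| = sqrt(18) = 4.2426
cos(theta) = u.v/(|u||v|) = 30/sqrt(1044) = 0.928477
theta = acos(0.928477) = 21.8 degrees

21.8 degrees


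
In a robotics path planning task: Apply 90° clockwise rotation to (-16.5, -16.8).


90° CW: (x,y) -> (y, -x)
(-16.5,-16.8) -> (-16.8, 16.5)

(-16.8, 16.5)


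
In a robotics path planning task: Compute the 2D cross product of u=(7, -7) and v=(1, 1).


u x v = u_x*v_y - u_y*v_x = 7*1 - (-7)*1
= 7 - (-7) = 14

14


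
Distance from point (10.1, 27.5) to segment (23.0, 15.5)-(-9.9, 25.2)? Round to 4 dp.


Project P onto AB: t = 0.4597 (clamped to [0,1])
Closest point on segment: (7.8766, 19.9589)
Distance: 7.8621

7.8621


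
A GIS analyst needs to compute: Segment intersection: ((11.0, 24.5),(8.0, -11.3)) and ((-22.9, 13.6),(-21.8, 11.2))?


Cross products: d1=93.35, d2=46.77, d3=-1180.92, d4=-1134.34
d1*d2 < 0 and d3*d4 < 0? no

No, they don't intersect


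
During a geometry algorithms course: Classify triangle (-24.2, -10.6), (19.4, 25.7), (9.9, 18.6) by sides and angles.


Side lengths squared: AB^2=3218.65, BC^2=140.66, CA^2=2015.45
Sorted: [140.66, 2015.45, 3218.65]
By sides: Scalene, By angles: Obtuse

Scalene, Obtuse


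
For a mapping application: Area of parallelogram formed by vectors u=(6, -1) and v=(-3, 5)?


|u x v| = |6*5 - (-1)*(-3)|
= |30 - 3| = 27

27


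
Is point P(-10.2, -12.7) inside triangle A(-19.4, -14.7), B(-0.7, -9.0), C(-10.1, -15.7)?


Cross products: AB x AP = -15.04, BC x BP = -28.87, CA x CP = -27.8
All same sign? yes

Yes, inside


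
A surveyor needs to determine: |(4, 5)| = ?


|u| = sqrt(4^2 + 5^2) = sqrt(41) = 6.4031

6.4031


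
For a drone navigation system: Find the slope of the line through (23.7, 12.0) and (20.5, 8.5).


slope = (y2-y1)/(x2-x1) = (8.5-12)/(20.5-23.7) = (-3.5)/(-3.2) = 1.0938

1.0938


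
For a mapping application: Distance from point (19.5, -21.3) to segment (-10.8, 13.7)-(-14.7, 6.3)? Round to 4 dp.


Project P onto AB: t = 1 (clamped to [0,1])
Closest point on segment: (-14.7, 6.3)
Distance: 43.9477

43.9477


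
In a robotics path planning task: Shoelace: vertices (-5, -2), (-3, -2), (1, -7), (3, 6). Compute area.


Shoelace sum: ((-5)*(-2) - (-3)*(-2)) + ((-3)*(-7) - 1*(-2)) + (1*6 - 3*(-7)) + (3*(-2) - (-5)*6)
= 78
Area = |78|/2 = 39

39


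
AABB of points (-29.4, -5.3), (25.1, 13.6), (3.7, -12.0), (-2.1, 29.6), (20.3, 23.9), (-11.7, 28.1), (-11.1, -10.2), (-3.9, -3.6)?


x range: [-29.4, 25.1]
y range: [-12, 29.6]
Bounding box: (-29.4,-12) to (25.1,29.6)

(-29.4,-12) to (25.1,29.6)


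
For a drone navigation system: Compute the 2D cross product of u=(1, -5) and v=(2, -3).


u x v = u_x*v_y - u_y*v_x = 1*(-3) - (-5)*2
= (-3) - (-10) = 7

7


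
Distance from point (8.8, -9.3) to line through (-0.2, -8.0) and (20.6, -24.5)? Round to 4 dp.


|cross product| = 121.46
|line direction| = sqrt(704.89) = 26.5498
Distance = 121.46/sqrt(704.89) = 4.5748

4.5748


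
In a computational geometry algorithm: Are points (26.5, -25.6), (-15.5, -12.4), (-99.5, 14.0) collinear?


Cross product: ((-15.5)-26.5)*(14-(-25.6)) - ((-12.4)-(-25.6))*((-99.5)-26.5)
= 0

Yes, collinear


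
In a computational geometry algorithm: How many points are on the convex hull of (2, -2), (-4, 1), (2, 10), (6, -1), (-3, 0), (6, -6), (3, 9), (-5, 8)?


Convex hull vertices (CCW): (-5, 8), (-4, 1), (-3, 0), (6, -6), (6, -1), (3, 9), (2, 10)
Count = 7

7


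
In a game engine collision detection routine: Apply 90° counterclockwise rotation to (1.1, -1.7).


90° CCW: (x,y) -> (-y, x)
(1.1,-1.7) -> (1.7, 1.1)

(1.7, 1.1)


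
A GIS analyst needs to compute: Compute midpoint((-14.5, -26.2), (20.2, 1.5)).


M = (((-14.5)+20.2)/2, ((-26.2)+1.5)/2)
= (2.85, -12.35)

(2.85, -12.35)


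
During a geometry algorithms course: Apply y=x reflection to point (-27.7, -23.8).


Reflection over y=x: (x,y) -> (y,x)
(-27.7, -23.8) -> (-23.8, -27.7)

(-23.8, -27.7)


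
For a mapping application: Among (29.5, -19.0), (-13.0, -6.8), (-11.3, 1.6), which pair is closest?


d(P0,P1) = 44.2164, d(P0,P2) = 45.7056, d(P1,P2) = 8.5703
Closest: P1 and P2

Closest pair: (-13.0, -6.8) and (-11.3, 1.6), distance = 8.5703


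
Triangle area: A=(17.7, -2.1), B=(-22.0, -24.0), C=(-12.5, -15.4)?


Area = |x_A(y_B-y_C) + x_B(y_C-y_A) + x_C(y_A-y_B)|/2
= |(-152.22) + 292.6 + (-273.75)|/2
= 133.37/2 = 66.685

66.685


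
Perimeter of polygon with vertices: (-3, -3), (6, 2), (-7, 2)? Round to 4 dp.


Sides: (-3, -3)->(6, 2): sqrt(106) = 10.29563, (6, 2)->(-7, 2): sqrt(169) = 13, (-7, 2)->(-3, -3): sqrt(41) = 6.403124
Sum = 29.698754
Perimeter = 29.6988

29.6988


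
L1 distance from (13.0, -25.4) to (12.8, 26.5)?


|13-12.8| + |(-25.4)-26.5| = 0.2 + 51.9 = 52.1

52.1


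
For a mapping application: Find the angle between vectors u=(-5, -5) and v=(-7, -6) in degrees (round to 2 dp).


u.v = 65, |u| = sqrt(50) = 7.0711, |v| = sqrt(85) = 9.2195
cos(theta) = u.v/(|u||v|) = 65/sqrt(4250) = 0.997054
theta = acos(0.997054) = 4.4 degrees

4.4 degrees


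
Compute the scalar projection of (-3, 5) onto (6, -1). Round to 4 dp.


u.v = -23, |v| = sqrt(37) = 6.0828
Scalar projection = u.v / |v| = -23 / sqrt(37) = -3.7812

-3.7812


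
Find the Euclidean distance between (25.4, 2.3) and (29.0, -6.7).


dx=3.6, dy=-9
d^2 = 3.6^2 + (-9)^2 = 93.96
d = sqrt(93.96) = 9.6933

9.6933


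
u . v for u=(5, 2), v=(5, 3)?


u . v = u_x*v_x + u_y*v_y = 5*5 + 2*3
= 25 + 6 = 31

31


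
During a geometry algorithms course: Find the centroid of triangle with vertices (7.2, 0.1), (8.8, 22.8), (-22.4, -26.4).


Centroid = ((x_A+x_B+x_C)/3, (y_A+y_B+y_C)/3)
= ((7.2+8.8+(-22.4))/3, (0.1+22.8+(-26.4))/3)
= (-2.1333, -1.1667)

(-2.1333, -1.1667)


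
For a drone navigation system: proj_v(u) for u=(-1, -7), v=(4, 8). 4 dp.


u.v = -60, |v| = sqrt(80) = 8.9443
Scalar projection = u.v / |v| = -60 / sqrt(80) = -6.7082

-6.7082


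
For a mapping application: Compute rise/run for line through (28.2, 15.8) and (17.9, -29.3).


slope = (y2-y1)/(x2-x1) = ((-29.3)-15.8)/(17.9-28.2) = (-45.1)/(-10.3) = 4.3786

4.3786


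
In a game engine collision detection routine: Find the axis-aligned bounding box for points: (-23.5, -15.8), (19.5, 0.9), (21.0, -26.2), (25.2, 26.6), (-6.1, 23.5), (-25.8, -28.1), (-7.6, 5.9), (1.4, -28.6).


x range: [-25.8, 25.2]
y range: [-28.6, 26.6]
Bounding box: (-25.8,-28.6) to (25.2,26.6)

(-25.8,-28.6) to (25.2,26.6)


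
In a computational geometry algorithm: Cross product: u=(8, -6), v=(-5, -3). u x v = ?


u x v = u_x*v_y - u_y*v_x = 8*(-3) - (-6)*(-5)
= (-24) - 30 = -54

-54


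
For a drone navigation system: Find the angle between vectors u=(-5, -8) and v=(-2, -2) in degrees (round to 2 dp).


u.v = 26, |u| = sqrt(89) = 9.434, |v| = sqrt(8) = 2.8284
cos(theta) = u.v/(|u||v|) = 26/sqrt(712) = 0.974391
theta = acos(0.974391) = 12.99 degrees

12.99 degrees


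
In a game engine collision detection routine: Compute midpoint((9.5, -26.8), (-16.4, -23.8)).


M = ((9.5+(-16.4))/2, ((-26.8)+(-23.8))/2)
= (-3.45, -25.3)

(-3.45, -25.3)


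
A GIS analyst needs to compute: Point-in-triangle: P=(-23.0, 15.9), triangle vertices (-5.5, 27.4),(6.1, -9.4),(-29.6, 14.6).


Cross products: AB x AP = -777.4, BC x BP = -204.81, CA x CP = -53.15
All same sign? yes

Yes, inside


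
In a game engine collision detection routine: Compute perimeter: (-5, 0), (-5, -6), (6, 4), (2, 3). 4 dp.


Sides: (-5, 0)->(-5, -6): sqrt(36) = 6, (-5, -6)->(6, 4): sqrt(221) = 14.866069, (6, 4)->(2, 3): sqrt(17) = 4.123106, (2, 3)->(-5, 0): sqrt(58) = 7.615773
Sum = 32.604948
Perimeter = 32.6049

32.6049


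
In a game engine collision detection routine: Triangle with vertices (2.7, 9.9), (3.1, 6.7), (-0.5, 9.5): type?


Side lengths squared: AB^2=10.4, BC^2=20.8, CA^2=10.4
Sorted: [10.4, 10.4, 20.8]
By sides: Isosceles, By angles: Right

Isosceles, Right


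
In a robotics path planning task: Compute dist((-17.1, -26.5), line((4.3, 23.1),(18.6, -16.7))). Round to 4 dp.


|cross product| = 1561
|line direction| = sqrt(1788.53) = 42.291
Distance = 1561/sqrt(1788.53) = 36.9109

36.9109


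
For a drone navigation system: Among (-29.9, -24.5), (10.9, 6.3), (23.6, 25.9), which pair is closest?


d(P0,P1) = 51.1203, d(P0,P2) = 73.5011, d(P1,P2) = 23.3549
Closest: P1 and P2

Closest pair: (10.9, 6.3) and (23.6, 25.9), distance = 23.3549


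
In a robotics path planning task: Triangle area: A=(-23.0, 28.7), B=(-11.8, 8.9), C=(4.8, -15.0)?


Area = |x_A(y_B-y_C) + x_B(y_C-y_A) + x_C(y_A-y_B)|/2
= |(-549.7) + 515.66 + 95.04|/2
= 61/2 = 30.5

30.5


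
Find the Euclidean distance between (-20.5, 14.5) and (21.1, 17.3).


dx=41.6, dy=2.8
d^2 = 41.6^2 + 2.8^2 = 1738.4
d = sqrt(1738.4) = 41.6941

41.6941


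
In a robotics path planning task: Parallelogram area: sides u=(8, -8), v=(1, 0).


|u x v| = |8*0 - (-8)*1|
= |0 - (-8)| = 8

8


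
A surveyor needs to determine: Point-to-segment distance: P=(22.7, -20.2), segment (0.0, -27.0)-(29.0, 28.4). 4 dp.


Project P onto AB: t = 0.2647 (clamped to [0,1])
Closest point on segment: (7.6763, -12.3356)
Distance: 16.9576

16.9576


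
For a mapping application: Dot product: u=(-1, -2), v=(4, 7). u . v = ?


u . v = u_x*v_x + u_y*v_y = (-1)*4 + (-2)*7
= (-4) + (-14) = -18

-18


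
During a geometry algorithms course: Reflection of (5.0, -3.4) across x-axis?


Reflection over x-axis: (x,y) -> (x,-y)
(5, -3.4) -> (5, 3.4)

(5, 3.4)


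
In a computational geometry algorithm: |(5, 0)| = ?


|u| = sqrt(5^2 + 0^2) = sqrt(25) = 5

5


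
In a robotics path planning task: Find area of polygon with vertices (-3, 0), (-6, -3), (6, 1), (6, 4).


Shoelace sum: ((-3)*(-3) - (-6)*0) + ((-6)*1 - 6*(-3)) + (6*4 - 6*1) + (6*0 - (-3)*4)
= 51
Area = |51|/2 = 25.5

25.5


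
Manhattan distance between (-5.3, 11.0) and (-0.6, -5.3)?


|(-5.3)-(-0.6)| + |11-(-5.3)| = 4.7 + 16.3 = 21

21


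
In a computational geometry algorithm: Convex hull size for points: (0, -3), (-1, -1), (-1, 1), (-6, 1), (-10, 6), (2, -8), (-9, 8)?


Convex hull vertices (CCW): (-10, 6), (-6, 1), (2, -8), (-1, 1), (-9, 8)
Count = 5

5


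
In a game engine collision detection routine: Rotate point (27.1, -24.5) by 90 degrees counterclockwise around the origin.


90° CCW: (x,y) -> (-y, x)
(27.1,-24.5) -> (24.5, 27.1)

(24.5, 27.1)


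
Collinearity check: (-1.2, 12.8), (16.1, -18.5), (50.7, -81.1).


Cross product: (16.1-(-1.2))*((-81.1)-12.8) - ((-18.5)-12.8)*(50.7-(-1.2))
= 0

Yes, collinear


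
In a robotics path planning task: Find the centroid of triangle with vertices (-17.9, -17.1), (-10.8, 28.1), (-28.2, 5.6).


Centroid = ((x_A+x_B+x_C)/3, (y_A+y_B+y_C)/3)
= (((-17.9)+(-10.8)+(-28.2))/3, ((-17.1)+28.1+5.6)/3)
= (-18.9667, 5.5333)

(-18.9667, 5.5333)


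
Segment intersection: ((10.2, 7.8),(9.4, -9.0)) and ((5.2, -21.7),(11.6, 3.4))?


Cross products: d1=63.3, d2=-24.14, d3=-60.4, d4=27.04
d1*d2 < 0 and d3*d4 < 0? yes

Yes, they intersect


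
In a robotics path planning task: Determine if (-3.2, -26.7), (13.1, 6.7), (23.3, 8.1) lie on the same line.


Cross product: (13.1-(-3.2))*(8.1-(-26.7)) - (6.7-(-26.7))*(23.3-(-3.2))
= -317.86

No, not collinear


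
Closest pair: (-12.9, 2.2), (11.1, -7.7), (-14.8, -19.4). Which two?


d(P0,P1) = 25.9617, d(P0,P2) = 21.6834, d(P1,P2) = 28.4201
Closest: P0 and P2

Closest pair: (-12.9, 2.2) and (-14.8, -19.4), distance = 21.6834


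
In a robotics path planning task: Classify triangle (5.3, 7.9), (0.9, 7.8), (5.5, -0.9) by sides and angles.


Side lengths squared: AB^2=19.37, BC^2=96.85, CA^2=77.48
Sorted: [19.37, 77.48, 96.85]
By sides: Scalene, By angles: Right

Scalene, Right


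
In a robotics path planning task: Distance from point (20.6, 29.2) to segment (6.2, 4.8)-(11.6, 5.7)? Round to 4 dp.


Project P onto AB: t = 1 (clamped to [0,1])
Closest point on segment: (11.6, 5.7)
Distance: 25.1645

25.1645


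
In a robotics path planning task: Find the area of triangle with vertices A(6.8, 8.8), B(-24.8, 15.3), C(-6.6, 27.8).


Area = |x_A(y_B-y_C) + x_B(y_C-y_A) + x_C(y_A-y_B)|/2
= |(-85) + (-471.2) + 42.9|/2
= 513.3/2 = 256.65

256.65


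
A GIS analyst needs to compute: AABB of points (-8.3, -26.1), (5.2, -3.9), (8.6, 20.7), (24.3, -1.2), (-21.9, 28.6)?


x range: [-21.9, 24.3]
y range: [-26.1, 28.6]
Bounding box: (-21.9,-26.1) to (24.3,28.6)

(-21.9,-26.1) to (24.3,28.6)


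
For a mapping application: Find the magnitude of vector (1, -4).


|u| = sqrt(1^2 + (-4)^2) = sqrt(17) = 4.1231

4.1231


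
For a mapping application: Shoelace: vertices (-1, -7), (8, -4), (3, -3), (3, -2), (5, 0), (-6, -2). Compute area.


Shoelace sum: ((-1)*(-4) - 8*(-7)) + (8*(-3) - 3*(-4)) + (3*(-2) - 3*(-3)) + (3*0 - 5*(-2)) + (5*(-2) - (-6)*0) + ((-6)*(-7) - (-1)*(-2))
= 91
Area = |91|/2 = 45.5

45.5


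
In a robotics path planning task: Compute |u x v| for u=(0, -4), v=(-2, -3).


|u x v| = |0*(-3) - (-4)*(-2)|
= |0 - 8| = 8

8


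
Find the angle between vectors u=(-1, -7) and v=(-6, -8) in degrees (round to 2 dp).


u.v = 62, |u| = sqrt(50) = 7.0711, |v| = sqrt(100) = 10
cos(theta) = u.v/(|u||v|) = 62/sqrt(5000) = 0.876812
theta = acos(0.876812) = 28.74 degrees

28.74 degrees


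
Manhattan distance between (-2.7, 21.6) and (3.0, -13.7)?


|(-2.7)-3| + |21.6-(-13.7)| = 5.7 + 35.3 = 41

41


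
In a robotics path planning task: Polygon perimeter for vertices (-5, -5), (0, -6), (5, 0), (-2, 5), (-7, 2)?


Sides: (-5, -5)->(0, -6): sqrt(26) = 5.09902, (0, -6)->(5, 0): sqrt(61) = 7.81025, (5, 0)->(-2, 5): sqrt(74) = 8.602325, (-2, 5)->(-7, 2): sqrt(34) = 5.830952, (-7, 2)->(-5, -5): sqrt(53) = 7.28011
Sum = 34.622657
Perimeter = 34.6227

34.6227


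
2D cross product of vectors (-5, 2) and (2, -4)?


u x v = u_x*v_y - u_y*v_x = (-5)*(-4) - 2*2
= 20 - 4 = 16

16


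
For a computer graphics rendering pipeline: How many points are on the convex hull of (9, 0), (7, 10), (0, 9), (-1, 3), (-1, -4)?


Convex hull vertices (CCW): (-1, -4), (9, 0), (7, 10), (0, 9), (-1, 3)
Count = 5

5


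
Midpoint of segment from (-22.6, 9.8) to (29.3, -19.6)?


M = (((-22.6)+29.3)/2, (9.8+(-19.6))/2)
= (3.35, -4.9)

(3.35, -4.9)


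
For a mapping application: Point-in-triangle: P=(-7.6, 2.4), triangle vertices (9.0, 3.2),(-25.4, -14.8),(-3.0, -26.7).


Cross products: AB x AP = -271.28, BC x BP = 597.1, CA x CP = 486.74
All same sign? no

No, outside


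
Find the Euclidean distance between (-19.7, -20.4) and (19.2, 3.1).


dx=38.9, dy=23.5
d^2 = 38.9^2 + 23.5^2 = 2065.46
d = sqrt(2065.46) = 45.4473

45.4473


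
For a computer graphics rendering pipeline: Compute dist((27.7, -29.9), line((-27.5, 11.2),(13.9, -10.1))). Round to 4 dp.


|cross product| = 525.78
|line direction| = sqrt(2167.65) = 46.558
Distance = 525.78/sqrt(2167.65) = 11.293

11.293


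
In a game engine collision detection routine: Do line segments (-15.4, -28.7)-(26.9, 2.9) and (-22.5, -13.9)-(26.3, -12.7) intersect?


Cross products: d1=-730.76, d2=760.56, d3=850.4, d4=-640.92
d1*d2 < 0 and d3*d4 < 0? yes

Yes, they intersect


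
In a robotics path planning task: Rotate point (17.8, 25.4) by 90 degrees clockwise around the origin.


90° CW: (x,y) -> (y, -x)
(17.8,25.4) -> (25.4, -17.8)

(25.4, -17.8)


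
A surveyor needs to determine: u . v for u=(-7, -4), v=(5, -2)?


u . v = u_x*v_x + u_y*v_y = (-7)*5 + (-4)*(-2)
= (-35) + 8 = -27

-27


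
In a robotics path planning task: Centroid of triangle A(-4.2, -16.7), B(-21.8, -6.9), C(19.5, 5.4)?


Centroid = ((x_A+x_B+x_C)/3, (y_A+y_B+y_C)/3)
= (((-4.2)+(-21.8)+19.5)/3, ((-16.7)+(-6.9)+5.4)/3)
= (-2.1667, -6.0667)

(-2.1667, -6.0667)


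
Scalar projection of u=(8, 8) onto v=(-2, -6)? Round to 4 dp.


u.v = -64, |v| = sqrt(40) = 6.3246
Scalar projection = u.v / |v| = -64 / sqrt(40) = -10.1193

-10.1193


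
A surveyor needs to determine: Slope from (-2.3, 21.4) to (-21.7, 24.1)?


slope = (y2-y1)/(x2-x1) = (24.1-21.4)/((-21.7)-(-2.3)) = 2.7/(-19.4) = -0.1392

-0.1392


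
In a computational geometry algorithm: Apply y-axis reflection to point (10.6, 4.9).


Reflection over y-axis: (x,y) -> (-x,y)
(10.6, 4.9) -> (-10.6, 4.9)

(-10.6, 4.9)


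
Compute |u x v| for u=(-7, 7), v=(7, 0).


|u x v| = |(-7)*0 - 7*7|
= |0 - 49| = 49

49


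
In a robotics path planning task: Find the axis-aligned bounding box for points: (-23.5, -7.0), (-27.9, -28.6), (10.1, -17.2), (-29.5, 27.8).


x range: [-29.5, 10.1]
y range: [-28.6, 27.8]
Bounding box: (-29.5,-28.6) to (10.1,27.8)

(-29.5,-28.6) to (10.1,27.8)


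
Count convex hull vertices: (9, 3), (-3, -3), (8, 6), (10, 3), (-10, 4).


Convex hull vertices (CCW): (-10, 4), (-3, -3), (10, 3), (8, 6)
Count = 4

4


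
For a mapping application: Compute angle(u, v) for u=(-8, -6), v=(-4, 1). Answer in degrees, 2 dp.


u.v = 26, |u| = sqrt(100) = 10, |v| = sqrt(17) = 4.1231
cos(theta) = u.v/(|u||v|) = 26/sqrt(1700) = 0.630593
theta = acos(0.630593) = 50.91 degrees

50.91 degrees


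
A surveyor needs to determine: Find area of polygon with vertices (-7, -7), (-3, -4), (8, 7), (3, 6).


Shoelace sum: ((-7)*(-4) - (-3)*(-7)) + ((-3)*7 - 8*(-4)) + (8*6 - 3*7) + (3*(-7) - (-7)*6)
= 66
Area = |66|/2 = 33

33


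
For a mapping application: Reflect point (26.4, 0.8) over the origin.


Reflection over origin: (x,y) -> (-x,-y)
(26.4, 0.8) -> (-26.4, -0.8)

(-26.4, -0.8)


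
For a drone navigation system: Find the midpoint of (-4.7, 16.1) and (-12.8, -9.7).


M = (((-4.7)+(-12.8))/2, (16.1+(-9.7))/2)
= (-8.75, 3.2)

(-8.75, 3.2)


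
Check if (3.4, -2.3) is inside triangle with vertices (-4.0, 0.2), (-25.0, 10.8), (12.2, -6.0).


Cross products: AB x AP = -25.94, BC x BP = -10.2, CA x CP = -5.38
All same sign? yes

Yes, inside


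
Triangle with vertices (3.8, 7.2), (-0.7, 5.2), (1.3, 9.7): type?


Side lengths squared: AB^2=24.25, BC^2=24.25, CA^2=12.5
Sorted: [12.5, 24.25, 24.25]
By sides: Isosceles, By angles: Acute

Isosceles, Acute


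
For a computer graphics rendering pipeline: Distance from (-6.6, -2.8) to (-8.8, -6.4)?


dx=-2.2, dy=-3.6
d^2 = (-2.2)^2 + (-3.6)^2 = 17.8
d = sqrt(17.8) = 4.219

4.219


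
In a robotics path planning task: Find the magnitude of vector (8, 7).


|u| = sqrt(8^2 + 7^2) = sqrt(113) = 10.6301

10.6301


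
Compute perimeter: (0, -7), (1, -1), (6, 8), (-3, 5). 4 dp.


Sides: (0, -7)->(1, -1): sqrt(37) = 6.082763, (1, -1)->(6, 8): sqrt(106) = 10.29563, (6, 8)->(-3, 5): sqrt(90) = 9.486833, (-3, 5)->(0, -7): sqrt(153) = 12.369317
Sum = 38.234543
Perimeter = 38.2345

38.2345


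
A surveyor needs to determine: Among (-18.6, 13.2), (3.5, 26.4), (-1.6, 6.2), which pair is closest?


d(P0,P1) = 25.742, d(P0,P2) = 18.3848, d(P1,P2) = 20.8339
Closest: P0 and P2

Closest pair: (-18.6, 13.2) and (-1.6, 6.2), distance = 18.3848


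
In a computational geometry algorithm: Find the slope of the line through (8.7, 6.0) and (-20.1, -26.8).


slope = (y2-y1)/(x2-x1) = ((-26.8)-6)/((-20.1)-8.7) = (-32.8)/(-28.8) = 1.1389

1.1389


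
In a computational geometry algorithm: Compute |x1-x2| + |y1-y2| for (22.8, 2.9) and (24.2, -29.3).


|22.8-24.2| + |2.9-(-29.3)| = 1.4 + 32.2 = 33.6

33.6


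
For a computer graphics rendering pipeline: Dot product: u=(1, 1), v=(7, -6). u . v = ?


u . v = u_x*v_x + u_y*v_y = 1*7 + 1*(-6)
= 7 + (-6) = 1

1


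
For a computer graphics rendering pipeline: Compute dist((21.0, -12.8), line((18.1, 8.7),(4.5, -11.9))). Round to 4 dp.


|cross product| = 352.14
|line direction| = sqrt(609.32) = 24.6844
Distance = 352.14/sqrt(609.32) = 14.2657

14.2657


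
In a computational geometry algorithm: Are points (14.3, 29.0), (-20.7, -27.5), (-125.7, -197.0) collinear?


Cross product: ((-20.7)-14.3)*((-197)-29) - ((-27.5)-29)*((-125.7)-14.3)
= 0

Yes, collinear


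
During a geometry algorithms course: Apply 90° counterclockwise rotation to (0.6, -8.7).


90° CCW: (x,y) -> (-y, x)
(0.6,-8.7) -> (8.7, 0.6)

(8.7, 0.6)


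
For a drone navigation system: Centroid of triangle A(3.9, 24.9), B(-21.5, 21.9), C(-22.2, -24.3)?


Centroid = ((x_A+x_B+x_C)/3, (y_A+y_B+y_C)/3)
= ((3.9+(-21.5)+(-22.2))/3, (24.9+21.9+(-24.3))/3)
= (-13.2667, 7.5)

(-13.2667, 7.5)


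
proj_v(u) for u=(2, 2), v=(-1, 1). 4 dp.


u.v = 0, |v| = sqrt(2) = 1.4142
Scalar projection = u.v / |v| = 0 / sqrt(2) = 0

0


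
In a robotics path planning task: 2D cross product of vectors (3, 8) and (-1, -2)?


u x v = u_x*v_y - u_y*v_x = 3*(-2) - 8*(-1)
= (-6) - (-8) = 2

2


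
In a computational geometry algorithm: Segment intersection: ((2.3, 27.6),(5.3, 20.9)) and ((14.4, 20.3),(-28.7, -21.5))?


Cross products: d1=-820.41, d2=-406.24, d3=59.17, d4=-355
d1*d2 < 0 and d3*d4 < 0? no

No, they don't intersect


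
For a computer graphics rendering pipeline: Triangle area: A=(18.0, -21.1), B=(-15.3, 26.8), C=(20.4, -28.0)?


Area = |x_A(y_B-y_C) + x_B(y_C-y_A) + x_C(y_A-y_B)|/2
= |986.4 + 105.57 + (-977.16)|/2
= 114.81/2 = 57.405

57.405


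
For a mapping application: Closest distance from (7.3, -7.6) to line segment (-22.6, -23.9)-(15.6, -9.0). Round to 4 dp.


Project P onto AB: t = 0.8238 (clamped to [0,1])
Closest point on segment: (8.87, -11.6251)
Distance: 4.3204

4.3204


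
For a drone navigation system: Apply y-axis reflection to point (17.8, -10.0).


Reflection over y-axis: (x,y) -> (-x,y)
(17.8, -10) -> (-17.8, -10)

(-17.8, -10)


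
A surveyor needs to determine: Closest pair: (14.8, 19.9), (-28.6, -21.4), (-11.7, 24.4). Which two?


d(P0,P1) = 59.9103, d(P0,P2) = 26.8794, d(P1,P2) = 48.8185
Closest: P0 and P2

Closest pair: (14.8, 19.9) and (-11.7, 24.4), distance = 26.8794


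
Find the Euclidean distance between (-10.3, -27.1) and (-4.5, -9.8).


dx=5.8, dy=17.3
d^2 = 5.8^2 + 17.3^2 = 332.93
d = sqrt(332.93) = 18.2464

18.2464


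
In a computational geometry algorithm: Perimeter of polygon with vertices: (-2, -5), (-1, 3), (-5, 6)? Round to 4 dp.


Sides: (-2, -5)->(-1, 3): sqrt(65) = 8.062258, (-1, 3)->(-5, 6): sqrt(25) = 5, (-5, 6)->(-2, -5): sqrt(130) = 11.401754
Sum = 24.464012
Perimeter = 24.464

24.464


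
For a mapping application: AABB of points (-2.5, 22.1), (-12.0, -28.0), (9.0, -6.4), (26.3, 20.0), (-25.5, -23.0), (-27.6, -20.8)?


x range: [-27.6, 26.3]
y range: [-28, 22.1]
Bounding box: (-27.6,-28) to (26.3,22.1)

(-27.6,-28) to (26.3,22.1)


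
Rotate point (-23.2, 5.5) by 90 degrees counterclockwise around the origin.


90° CCW: (x,y) -> (-y, x)
(-23.2,5.5) -> (-5.5, -23.2)

(-5.5, -23.2)


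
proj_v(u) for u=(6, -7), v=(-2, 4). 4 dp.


u.v = -40, |v| = sqrt(20) = 4.4721
Scalar projection = u.v / |v| = -40 / sqrt(20) = -8.9443

-8.9443


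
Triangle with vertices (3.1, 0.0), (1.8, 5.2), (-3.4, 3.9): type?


Side lengths squared: AB^2=28.73, BC^2=28.73, CA^2=57.46
Sorted: [28.73, 28.73, 57.46]
By sides: Isosceles, By angles: Right

Isosceles, Right


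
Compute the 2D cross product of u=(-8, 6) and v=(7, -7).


u x v = u_x*v_y - u_y*v_x = (-8)*(-7) - 6*7
= 56 - 42 = 14

14


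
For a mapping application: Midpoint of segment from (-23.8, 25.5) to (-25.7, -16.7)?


M = (((-23.8)+(-25.7))/2, (25.5+(-16.7))/2)
= (-24.75, 4.4)

(-24.75, 4.4)


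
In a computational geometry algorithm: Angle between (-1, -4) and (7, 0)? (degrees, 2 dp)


u.v = -7, |u| = sqrt(17) = 4.1231, |v| = sqrt(49) = 7
cos(theta) = u.v/(|u||v|) = -7/sqrt(833) = -0.242536
theta = acos(-0.242536) = 104.04 degrees

104.04 degrees


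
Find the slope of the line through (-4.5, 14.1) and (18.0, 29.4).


slope = (y2-y1)/(x2-x1) = (29.4-14.1)/(18-(-4.5)) = 15.3/22.5 = 0.68

0.68


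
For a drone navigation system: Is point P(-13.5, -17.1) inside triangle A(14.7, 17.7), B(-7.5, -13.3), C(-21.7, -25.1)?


Cross products: AB x AP = -101.64, BC x BP = -16.84, CA x CP = -59.76
All same sign? yes

Yes, inside


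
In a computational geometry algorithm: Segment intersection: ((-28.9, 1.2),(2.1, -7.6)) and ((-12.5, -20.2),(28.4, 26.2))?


Cross products: d1=1636.22, d2=-162.1, d3=-519.08, d4=1279.24
d1*d2 < 0 and d3*d4 < 0? yes

Yes, they intersect


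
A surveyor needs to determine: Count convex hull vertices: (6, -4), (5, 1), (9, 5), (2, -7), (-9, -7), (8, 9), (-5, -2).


Convex hull vertices (CCW): (-9, -7), (2, -7), (6, -4), (9, 5), (8, 9), (-5, -2)
Count = 6

6


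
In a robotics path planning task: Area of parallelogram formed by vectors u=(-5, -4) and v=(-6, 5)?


|u x v| = |(-5)*5 - (-4)*(-6)|
= |(-25) - 24| = 49

49


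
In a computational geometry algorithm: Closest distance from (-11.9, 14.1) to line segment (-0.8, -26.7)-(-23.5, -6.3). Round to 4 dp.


Project P onto AB: t = 1 (clamped to [0,1])
Closest point on segment: (-23.5, -6.3)
Distance: 23.4674

23.4674


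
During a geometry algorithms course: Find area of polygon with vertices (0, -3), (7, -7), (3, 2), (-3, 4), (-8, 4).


Shoelace sum: (0*(-7) - 7*(-3)) + (7*2 - 3*(-7)) + (3*4 - (-3)*2) + ((-3)*4 - (-8)*4) + ((-8)*(-3) - 0*4)
= 118
Area = |118|/2 = 59

59


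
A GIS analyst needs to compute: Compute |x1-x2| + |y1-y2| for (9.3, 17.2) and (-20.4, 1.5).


|9.3-(-20.4)| + |17.2-1.5| = 29.7 + 15.7 = 45.4

45.4


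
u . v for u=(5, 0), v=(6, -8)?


u . v = u_x*v_x + u_y*v_y = 5*6 + 0*(-8)
= 30 + 0 = 30

30


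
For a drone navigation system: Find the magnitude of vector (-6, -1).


|u| = sqrt((-6)^2 + (-1)^2) = sqrt(37) = 6.0828

6.0828


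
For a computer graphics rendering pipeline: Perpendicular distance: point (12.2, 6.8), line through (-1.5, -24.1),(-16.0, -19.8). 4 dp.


|cross product| = 506.96
|line direction| = sqrt(228.74) = 15.1242
Distance = 506.96/sqrt(228.74) = 33.5199

33.5199


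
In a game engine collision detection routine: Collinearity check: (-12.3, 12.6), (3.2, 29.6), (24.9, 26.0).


Cross product: (3.2-(-12.3))*(26-12.6) - (29.6-12.6)*(24.9-(-12.3))
= -424.7

No, not collinear


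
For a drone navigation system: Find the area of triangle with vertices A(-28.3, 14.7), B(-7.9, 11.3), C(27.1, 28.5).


Area = |x_A(y_B-y_C) + x_B(y_C-y_A) + x_C(y_A-y_B)|/2
= |486.76 + (-109.02) + 92.14|/2
= 469.88/2 = 234.94

234.94


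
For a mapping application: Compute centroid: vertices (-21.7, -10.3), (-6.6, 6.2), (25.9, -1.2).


Centroid = ((x_A+x_B+x_C)/3, (y_A+y_B+y_C)/3)
= (((-21.7)+(-6.6)+25.9)/3, ((-10.3)+6.2+(-1.2))/3)
= (-0.8, -1.7667)

(-0.8, -1.7667)


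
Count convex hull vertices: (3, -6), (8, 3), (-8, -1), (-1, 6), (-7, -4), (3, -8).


Convex hull vertices (CCW): (-8, -1), (-7, -4), (3, -8), (8, 3), (-1, 6)
Count = 5

5


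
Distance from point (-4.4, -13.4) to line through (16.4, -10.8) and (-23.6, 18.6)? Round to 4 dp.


|cross product| = 715.52
|line direction| = sqrt(2464.36) = 49.6423
Distance = 715.52/sqrt(2464.36) = 14.4135

14.4135


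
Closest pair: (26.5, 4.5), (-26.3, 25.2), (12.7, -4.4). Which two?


d(P0,P1) = 56.7127, d(P0,P2) = 16.421, d(P1,P2) = 48.9608
Closest: P0 and P2

Closest pair: (26.5, 4.5) and (12.7, -4.4), distance = 16.421


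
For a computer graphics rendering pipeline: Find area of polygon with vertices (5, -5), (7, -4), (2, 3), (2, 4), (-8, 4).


Shoelace sum: (5*(-4) - 7*(-5)) + (7*3 - 2*(-4)) + (2*4 - 2*3) + (2*4 - (-8)*4) + ((-8)*(-5) - 5*4)
= 106
Area = |106|/2 = 53

53


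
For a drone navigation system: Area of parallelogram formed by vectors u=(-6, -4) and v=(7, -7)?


|u x v| = |(-6)*(-7) - (-4)*7|
= |42 - (-28)| = 70

70


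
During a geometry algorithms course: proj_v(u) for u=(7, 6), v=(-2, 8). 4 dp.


u.v = 34, |v| = sqrt(68) = 8.2462
Scalar projection = u.v / |v| = 34 / sqrt(68) = 4.1231

4.1231


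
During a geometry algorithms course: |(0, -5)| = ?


|u| = sqrt(0^2 + (-5)^2) = sqrt(25) = 5

5


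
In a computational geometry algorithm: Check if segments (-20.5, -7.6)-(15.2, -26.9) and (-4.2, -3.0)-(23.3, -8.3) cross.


Cross products: d1=-212.89, d2=-554.43, d3=478.81, d4=820.35
d1*d2 < 0 and d3*d4 < 0? no

No, they don't intersect


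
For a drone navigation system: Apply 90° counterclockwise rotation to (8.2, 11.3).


90° CCW: (x,y) -> (-y, x)
(8.2,11.3) -> (-11.3, 8.2)

(-11.3, 8.2)


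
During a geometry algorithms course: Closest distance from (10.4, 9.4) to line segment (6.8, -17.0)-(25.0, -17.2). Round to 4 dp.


Project P onto AB: t = 0.1818 (clamped to [0,1])
Closest point on segment: (10.1095, -17.0364)
Distance: 26.438

26.438


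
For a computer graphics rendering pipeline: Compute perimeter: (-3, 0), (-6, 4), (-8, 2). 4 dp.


Sides: (-3, 0)->(-6, 4): sqrt(25) = 5, (-6, 4)->(-8, 2): sqrt(8) = 2.828427, (-8, 2)->(-3, 0): sqrt(29) = 5.385165
Sum = 13.213592
Perimeter = 13.2136

13.2136


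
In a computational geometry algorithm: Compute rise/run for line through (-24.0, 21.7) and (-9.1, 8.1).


slope = (y2-y1)/(x2-x1) = (8.1-21.7)/((-9.1)-(-24)) = (-13.6)/14.9 = -0.9128

-0.9128


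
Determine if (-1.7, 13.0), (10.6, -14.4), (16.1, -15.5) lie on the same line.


Cross product: (10.6-(-1.7))*((-15.5)-13) - ((-14.4)-13)*(16.1-(-1.7))
= 137.17

No, not collinear


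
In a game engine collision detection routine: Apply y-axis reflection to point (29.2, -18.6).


Reflection over y-axis: (x,y) -> (-x,y)
(29.2, -18.6) -> (-29.2, -18.6)

(-29.2, -18.6)


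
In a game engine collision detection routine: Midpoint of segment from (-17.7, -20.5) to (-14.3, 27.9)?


M = (((-17.7)+(-14.3))/2, ((-20.5)+27.9)/2)
= (-16, 3.7)

(-16, 3.7)


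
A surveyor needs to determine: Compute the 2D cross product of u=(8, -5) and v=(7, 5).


u x v = u_x*v_y - u_y*v_x = 8*5 - (-5)*7
= 40 - (-35) = 75

75


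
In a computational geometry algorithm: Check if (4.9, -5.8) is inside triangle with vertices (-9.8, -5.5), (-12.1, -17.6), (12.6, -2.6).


Cross products: AB x AP = 178.56, BC x BP = 36.46, CA x CP = 49.35
All same sign? yes

Yes, inside


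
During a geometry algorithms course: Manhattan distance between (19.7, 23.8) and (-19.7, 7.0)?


|19.7-(-19.7)| + |23.8-7| = 39.4 + 16.8 = 56.2

56.2


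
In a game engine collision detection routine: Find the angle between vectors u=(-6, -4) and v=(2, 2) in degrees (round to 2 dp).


u.v = -20, |u| = sqrt(52) = 7.2111, |v| = sqrt(8) = 2.8284
cos(theta) = u.v/(|u||v|) = -20/sqrt(416) = -0.980581
theta = acos(-0.980581) = 168.69 degrees

168.69 degrees


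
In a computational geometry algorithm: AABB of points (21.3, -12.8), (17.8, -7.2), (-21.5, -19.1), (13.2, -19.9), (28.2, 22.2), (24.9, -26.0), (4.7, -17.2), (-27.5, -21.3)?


x range: [-27.5, 28.2]
y range: [-26, 22.2]
Bounding box: (-27.5,-26) to (28.2,22.2)

(-27.5,-26) to (28.2,22.2)


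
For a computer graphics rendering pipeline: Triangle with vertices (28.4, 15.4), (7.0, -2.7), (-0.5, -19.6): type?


Side lengths squared: AB^2=785.57, BC^2=341.86, CA^2=2060.21
Sorted: [341.86, 785.57, 2060.21]
By sides: Scalene, By angles: Obtuse

Scalene, Obtuse


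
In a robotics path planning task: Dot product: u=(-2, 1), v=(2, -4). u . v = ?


u . v = u_x*v_x + u_y*v_y = (-2)*2 + 1*(-4)
= (-4) + (-4) = -8

-8


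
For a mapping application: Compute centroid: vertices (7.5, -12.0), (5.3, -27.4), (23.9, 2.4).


Centroid = ((x_A+x_B+x_C)/3, (y_A+y_B+y_C)/3)
= ((7.5+5.3+23.9)/3, ((-12)+(-27.4)+2.4)/3)
= (12.2333, -12.3333)

(12.2333, -12.3333)


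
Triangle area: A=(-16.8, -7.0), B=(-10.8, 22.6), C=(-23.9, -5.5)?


Area = |x_A(y_B-y_C) + x_B(y_C-y_A) + x_C(y_A-y_B)|/2
= |(-472.08) + (-16.2) + 707.44|/2
= 219.16/2 = 109.58

109.58


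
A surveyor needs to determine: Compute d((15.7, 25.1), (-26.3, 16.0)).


dx=-42, dy=-9.1
d^2 = (-42)^2 + (-9.1)^2 = 1846.81
d = sqrt(1846.81) = 42.9745

42.9745


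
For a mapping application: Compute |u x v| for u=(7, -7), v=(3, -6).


|u x v| = |7*(-6) - (-7)*3|
= |(-42) - (-21)| = 21

21


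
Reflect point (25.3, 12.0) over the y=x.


Reflection over y=x: (x,y) -> (y,x)
(25.3, 12) -> (12, 25.3)

(12, 25.3)


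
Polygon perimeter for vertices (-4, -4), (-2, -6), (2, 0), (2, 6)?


Sides: (-4, -4)->(-2, -6): sqrt(8) = 2.828427, (-2, -6)->(2, 0): sqrt(52) = 7.211103, (2, 0)->(2, 6): sqrt(36) = 6, (2, 6)->(-4, -4): sqrt(136) = 11.661904
Sum = 27.701434
Perimeter = 27.7014

27.7014
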